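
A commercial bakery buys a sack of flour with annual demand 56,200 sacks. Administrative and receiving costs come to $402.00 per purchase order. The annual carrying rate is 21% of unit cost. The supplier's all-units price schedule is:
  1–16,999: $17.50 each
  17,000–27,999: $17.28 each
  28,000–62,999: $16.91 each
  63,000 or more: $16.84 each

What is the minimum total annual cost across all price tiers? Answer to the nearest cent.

TC* ≈ $996,386.20

Holding cost per unit per year at price C is H = 0.21·C.
Candidates are each tier's EOQ (if it falls in that tier) and each price-break quantity.
EOQ at $17.50 = 3506.4 (feasible in tier 1): TC = 56,200×$17.50 + (56,200/3506.4)×402 + (3506.4/2)×0.21×$17.50 = $996,386.20.
EOQ at $17.28 = 3528.7 < 17000, so use break Q=17000: TC = 56,200×$17.28 + (56,200/17000.0)×402 + (17000.0/2)×0.21×$17.28 = $1,003,309.76.
EOQ at $16.91 = 3567.1 < 28000, so use break Q=28000: TC = 56,200×$16.91 + (56,200/28000.0)×402 + (28000.0/2)×0.21×$16.91 = $1,000,864.27.
EOQ at $16.84 = 3574.5 < 63000, so use break Q=63000: TC = 56,200×$16.84 + (56,200/63000.0)×402 + (63000.0/2)×0.21×$16.84 = $1,058,163.21.
Lowest total cost among the candidates is at Q = 3506.4.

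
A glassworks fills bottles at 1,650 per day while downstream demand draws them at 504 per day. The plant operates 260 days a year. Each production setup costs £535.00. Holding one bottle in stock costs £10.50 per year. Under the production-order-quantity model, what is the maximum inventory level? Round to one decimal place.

I_max ≈ 3,045.4 bottles

Annual demand D = 504 × 260 = 131,040.
Production build-up factor (1 − d/p) = 1 − 504/1,650 = 0.6945.
Q* = √(2DS / (H(1 − d/p))) = √(2 × 131,040 × 535 / (10.5 × 0.6945)).
= √(140,212,800 / 7.2927) ≈ 4384.790.
Maximum inventory = Q*(1 − d/p) = 4384.790 × 0.6945 ≈ 3045.436.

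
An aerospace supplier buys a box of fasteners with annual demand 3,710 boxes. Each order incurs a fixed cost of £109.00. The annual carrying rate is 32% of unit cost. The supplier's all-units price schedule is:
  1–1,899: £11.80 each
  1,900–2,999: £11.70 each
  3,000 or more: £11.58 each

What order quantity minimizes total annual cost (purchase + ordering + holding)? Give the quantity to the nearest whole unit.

Q* ≈ 463 boxes

Holding cost per unit per year at price C is H = 0.32·C.
Evaluate total cost at each tier's feasible EOQ or, if the EOQ is below the tier, at the tier's minimum quantity.
EOQ at £11.80 = 462.8 (feasible in tier 1): TC = 3,710×£11.80 + (3,710/462.8)×109 + (462.8/2)×0.32×£11.80 = £45,525.56.
EOQ at £11.70 = 464.8 < 1900, so use break Q=1900: TC = 3,710×£11.70 + (3,710/1900.0)×109 + (1900.0/2)×0.32×£11.70 = £47,176.64.
EOQ at £11.58 = 467.2 < 3000, so use break Q=3000: TC = 3,710×£11.58 + (3,710/3000.0)×109 + (3000.0/2)×0.32×£11.58 = £48,655.00.
Lowest total cost is £45,525.56 at Q = 462.8.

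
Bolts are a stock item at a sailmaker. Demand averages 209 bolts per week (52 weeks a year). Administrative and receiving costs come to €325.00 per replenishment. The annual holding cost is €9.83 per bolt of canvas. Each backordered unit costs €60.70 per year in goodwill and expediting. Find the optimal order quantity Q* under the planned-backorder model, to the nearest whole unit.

Annual demand D = 209 × 52 = 10,868.
With planned backorders, Q* = √(2DS/H) · √((H+B)/B).
√(2DS/H) = √(2 × 10,868 × 325 / 9.83) = 847.724.
√((H+B)/B) = √((9.83+60.7)/60.7) = 1.0779.
Q* ≈ 913.792.

Q* ≈ 914 bolts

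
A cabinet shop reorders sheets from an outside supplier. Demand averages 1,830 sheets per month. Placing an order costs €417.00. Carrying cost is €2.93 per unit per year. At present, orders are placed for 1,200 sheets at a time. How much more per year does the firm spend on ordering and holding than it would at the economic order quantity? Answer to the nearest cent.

Annual demand D = 1,830 × 12 = 21,960.
EOQ = √(2DS/H) = √(2 × 21,960 × 417 / 2.93) ≈ 2500.15.
Cost at Q* = (D/Q*)S + (Q*/2)H = √(2DSH) ≈ €7,325.43.
Cost at Q = 1,200: (21,960/1,200)×417 + (1,200/2)×2.93 = €7,631.10 + €1,758.00 = €9,389.10.
Excess = €9,389.10 − €7,325.43 = €2,063.67.

Extra cost ≈ €2,063.67 per year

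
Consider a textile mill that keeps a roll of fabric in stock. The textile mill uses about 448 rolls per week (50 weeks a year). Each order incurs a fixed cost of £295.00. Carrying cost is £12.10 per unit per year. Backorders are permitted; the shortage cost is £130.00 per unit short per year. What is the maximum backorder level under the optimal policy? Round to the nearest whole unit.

Annual demand D = 448 × 50 = 22,400.
With planned backorders, Q* = √(2DS/H) · √((H+B)/B).
√(2DS/H) = √(2 × 22,400 × 295 / 12.1) = 1045.099.
√((H+B)/B) = √((12.1+130)/130) = 1.0455.
Q* ≈ 1092.654.
S* = Q* · H/(H+B) = 1092.654 × 12.1/142.1 ≈ 93.041.

S* ≈ 93 rolls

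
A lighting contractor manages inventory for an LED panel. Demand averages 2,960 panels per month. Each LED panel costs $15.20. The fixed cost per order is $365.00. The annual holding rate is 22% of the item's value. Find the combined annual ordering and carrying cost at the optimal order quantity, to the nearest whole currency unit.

Annual demand D = 2,960 × 12 = 35,520.
Holding cost H = 0.22 × $15.20 = $3.3440 per unit per year.
EOQ = √(2DS/H) = √(2 × 35,520 × 365 / 3.344) ≈ 2784.61.
At Q*, ordering cost (D/Q*)S equals holding cost (Q*/2)H, each = √(DSH/2).
Minimum total = √(2DSH) = √(2 × 35,520 × 365 × 3.344) ≈ 9311.744.

TC* ≈ $9,312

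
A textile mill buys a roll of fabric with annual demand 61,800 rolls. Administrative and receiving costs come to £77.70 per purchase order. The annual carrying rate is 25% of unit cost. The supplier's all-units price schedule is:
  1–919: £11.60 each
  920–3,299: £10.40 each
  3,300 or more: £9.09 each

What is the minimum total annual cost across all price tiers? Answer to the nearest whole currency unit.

TC* ≈ £566,967

Holding cost per unit per year at price C is H = 0.25·C.
Evaluate total cost at each tier's feasible EOQ or, if the EOQ is below the tier, at the tier's minimum quantity.
Tier 1 (£11.60): EOQ = 1819.8 exceeds tier's upper bound 919, so this tier is dominated.
EOQ at £10.40 = 1921.9 (feasible in tier 2): TC = 61,800×£10.40 + (61,800/1921.9)×77.7 + (1921.9/2)×0.25×£10.40 = £647,716.97.
EOQ at £9.09 = 2055.7 < 3300, so use break Q=3300: TC = 61,800×£9.09 + (61,800/3300.0)×77.7 + (3300.0/2)×0.25×£9.09 = £566,966.73.
Lowest total cost among the candidates is at Q = 3300.0.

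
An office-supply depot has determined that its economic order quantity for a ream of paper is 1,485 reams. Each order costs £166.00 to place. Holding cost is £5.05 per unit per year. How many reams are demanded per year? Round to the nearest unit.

D ≈ 33,543 reams per year

Squaring Q* = √(2DS/H) gives Q*² = 2DS/H.
From Q* = √(2DS/H): D = Q*²H / (2S) = 1,485² × 5.05 / (2 × 166) = 33543.332.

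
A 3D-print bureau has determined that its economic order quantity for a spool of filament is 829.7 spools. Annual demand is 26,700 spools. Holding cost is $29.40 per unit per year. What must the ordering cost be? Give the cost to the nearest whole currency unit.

Invert the EOQ relation Q*² = 2DS/H.
From Q* = √(2DS/H): S = Q*²H / (2D) = 829.7² × 29.4 / (2 × 26,700) = 379.0079.

S ≈ $379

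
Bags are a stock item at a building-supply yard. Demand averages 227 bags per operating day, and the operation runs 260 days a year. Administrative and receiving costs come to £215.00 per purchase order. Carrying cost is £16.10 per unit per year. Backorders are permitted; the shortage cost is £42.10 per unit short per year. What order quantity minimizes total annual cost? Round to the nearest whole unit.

Q* ≈ 1,476 bags

Annual demand D = 227 × 260 = 59,020.
With planned backorders, Q* = √(2DS/H) · √((H+B)/B).
√(2DS/H) = √(2 × 59,020 × 215 / 16.1) = 1255.512.
√((H+B)/B) = √((16.1+42.1)/42.1) = 1.1758.
Q* ≈ 1476.187.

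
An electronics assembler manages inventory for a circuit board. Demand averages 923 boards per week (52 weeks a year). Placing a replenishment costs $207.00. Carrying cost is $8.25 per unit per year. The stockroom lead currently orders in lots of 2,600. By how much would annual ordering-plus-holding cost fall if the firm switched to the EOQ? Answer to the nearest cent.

Annual demand D = 923 × 52 = 47,996.
EOQ = √(2DS/H) = √(2 × 47,996 × 207 / 8.25) ≈ 1551.94.
Cost at Q* = (D/Q*)S + (Q*/2)H = √(2DSH) ≈ $12,803.53.
Cost at Q = 2,600: (47,996/2,600)×207 + (2,600/2)×8.25 = $3,821.22 + $10,725.00 = $14,546.22.
Excess = $14,546.22 − $12,803.53 = $1,742.69.

Extra cost ≈ $1,742.69 per year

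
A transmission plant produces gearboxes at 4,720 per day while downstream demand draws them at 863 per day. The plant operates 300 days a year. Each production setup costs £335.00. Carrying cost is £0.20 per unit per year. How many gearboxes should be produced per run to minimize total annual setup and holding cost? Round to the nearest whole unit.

Annual demand D = 863 × 300 = 258,900.
Production build-up factor (1 − d/p) = 1 − 863/4,720 = 0.8172.
Q* = √(2DS / (H(1 − d/p))) = √(2 × 258,900 × 335 / (0.2 × 0.8172)).
= √(173,463,000 / 0.1634) ≈ 32578.764.

Q* ≈ 32,579 gearboxes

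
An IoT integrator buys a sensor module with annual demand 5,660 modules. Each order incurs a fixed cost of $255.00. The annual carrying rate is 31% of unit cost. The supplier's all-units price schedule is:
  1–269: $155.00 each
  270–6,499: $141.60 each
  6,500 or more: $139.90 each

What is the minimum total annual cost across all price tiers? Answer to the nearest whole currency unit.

Holding cost per unit per year at price C is H = 0.31·C.
Candidates are each tier's EOQ (if it falls in that tier) and each price-break quantity.
EOQ at $155.00 = 245.1 (feasible in tier 1): TC = 5,660×$155.00 + (5,660/245.1)×255 + (245.1/2)×0.31×$155.00 = $889,077.14.
EOQ at $141.60 = 256.4 < 270, so use break Q=270: TC = 5,660×$141.60 + (5,660/270.0)×255 + (270.0/2)×0.31×$141.60 = $812,727.52.
EOQ at $139.90 = 258.0 < 6500, so use break Q=6500: TC = 5,660×$139.90 + (5,660/6500.0)×255 + (6500.0/2)×0.31×$139.90 = $933,005.30.
Lowest total cost among the candidates is at Q = 270.0.

TC* ≈ $812,728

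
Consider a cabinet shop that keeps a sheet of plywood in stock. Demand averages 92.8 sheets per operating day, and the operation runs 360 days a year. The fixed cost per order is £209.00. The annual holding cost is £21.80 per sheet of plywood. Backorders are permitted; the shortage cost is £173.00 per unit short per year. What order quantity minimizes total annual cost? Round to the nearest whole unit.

Q* ≈ 849 sheets

Annual demand D = 92.8 × 360 = 33,408.
With planned backorders, Q* = √(2DS/H) · √((H+B)/B).
√(2DS/H) = √(2 × 33,408 × 209 / 21.8) = 800.360.
√((H+B)/B) = √((21.8+173)/173) = 1.0611.
Q* ≈ 849.291.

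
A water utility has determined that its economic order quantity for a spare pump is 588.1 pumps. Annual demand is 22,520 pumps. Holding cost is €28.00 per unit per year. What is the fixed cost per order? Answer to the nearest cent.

Invert the EOQ relation Q*² = 2DS/H.
From Q* = √(2DS/H): S = Q*²H / (2D) = 588.1² × 28 / (2 × 22,520) = 215.0117.

S ≈ €215.01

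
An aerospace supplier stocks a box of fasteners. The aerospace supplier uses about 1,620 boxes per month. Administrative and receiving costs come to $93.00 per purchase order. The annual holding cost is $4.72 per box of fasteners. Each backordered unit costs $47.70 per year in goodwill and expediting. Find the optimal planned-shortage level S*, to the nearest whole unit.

Annual demand D = 1,620 × 12 = 19,440.
With planned backorders, Q* = √(2DS/H) · √((H+B)/B).
√(2DS/H) = √(2 × 19,440 × 93 / 4.72) = 875.253.
√((H+B)/B) = √((4.72+47.7)/47.7) = 1.0483.
Q* ≈ 917.536.
S* = Q* · H/(H+B) = 917.536 × 4.72/52.42 ≈ 82.617.

S* ≈ 83 boxes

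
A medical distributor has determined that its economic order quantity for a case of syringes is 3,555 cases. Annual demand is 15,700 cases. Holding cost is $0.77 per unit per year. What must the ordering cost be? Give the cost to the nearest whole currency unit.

Invert the EOQ relation Q*² = 2DS/H.
From Q* = √(2DS/H): S = Q*²H / (2D) = 3,555² × 0.77 / (2 × 15,700) = 309.9134.

S ≈ $310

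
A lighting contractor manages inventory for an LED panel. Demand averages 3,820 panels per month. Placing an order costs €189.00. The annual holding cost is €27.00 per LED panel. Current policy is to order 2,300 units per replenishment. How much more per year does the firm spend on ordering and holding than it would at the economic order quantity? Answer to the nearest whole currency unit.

Annual demand D = 3,820 × 12 = 45,840.
EOQ = √(2DS/H) = √(2 × 45,840 × 189 / 27) ≈ 801.10.
Cost at Q* = (D/Q*)S + (Q*/2)H = √(2DSH) ≈ €21,629.68.
Cost at Q = 2,300: (45,840/2,300)×189 + (2,300/2)×27 = €3,766.85 + €31,050.00 = €34,816.85.
Excess = €34,816.85 − €21,629.68 = €13,187.17.

Extra cost ≈ €13,187 per year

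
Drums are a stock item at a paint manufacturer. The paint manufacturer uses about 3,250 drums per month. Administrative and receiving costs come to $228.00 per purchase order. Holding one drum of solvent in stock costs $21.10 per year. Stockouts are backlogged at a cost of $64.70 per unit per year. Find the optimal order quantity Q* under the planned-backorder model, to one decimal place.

Annual demand D = 3,250 × 12 = 39,000.
With planned backorders, Q* = √(2DS/H) · √((H+B)/B).
√(2DS/H) = √(2 × 39,000 × 228 / 21.1) = 918.065.
√((H+B)/B) = √((21.1+64.7)/64.7) = 1.1516.
Q* ≈ 1057.219.

Q* ≈ 1,057.2 drums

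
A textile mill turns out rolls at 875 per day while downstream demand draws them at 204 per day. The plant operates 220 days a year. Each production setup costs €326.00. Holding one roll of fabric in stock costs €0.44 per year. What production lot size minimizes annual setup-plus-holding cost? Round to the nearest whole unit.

Annual demand D = 204 × 220 = 44,880.
Production build-up factor (1 − d/p) = 1 − 204/875 = 0.7669.
Q* = √(2DS / (H(1 − d/p))) = √(2 × 44,880 × 326 / (0.44 × 0.7669)).
= √(29,261,760 / 0.3374) ≈ 9312.508.

Q* ≈ 9,313 rolls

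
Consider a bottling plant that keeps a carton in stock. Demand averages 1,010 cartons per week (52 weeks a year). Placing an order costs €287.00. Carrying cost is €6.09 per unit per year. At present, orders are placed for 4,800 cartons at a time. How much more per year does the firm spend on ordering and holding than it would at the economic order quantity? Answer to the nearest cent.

Annual demand D = 1,010 × 52 = 52,520.
EOQ = √(2DS/H) = √(2 × 52,520 × 287 / 6.09) ≈ 2224.90.
Cost at Q* = (D/Q*)S + (Q*/2)H = √(2DSH) ≈ €13,549.61.
Cost at Q = 4,800: (52,520/4,800)×287 + (4,800/2)×6.09 = €3,140.26 + €14,616.00 = €17,756.26.
Excess = €17,756.26 − €13,549.61 = €4,206.64.

Extra cost ≈ €4,206.64 per year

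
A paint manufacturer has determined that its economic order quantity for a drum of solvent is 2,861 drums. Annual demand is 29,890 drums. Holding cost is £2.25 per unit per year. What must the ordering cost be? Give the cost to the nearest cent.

The basic EOQ model gives Q* = √(2DS/H); rearrange for the unknown.
From Q* = √(2DS/H): S = Q*²H / (2D) = 2,861² × 2.25 / (2 × 29,890) = 308.0792.

S ≈ £308.08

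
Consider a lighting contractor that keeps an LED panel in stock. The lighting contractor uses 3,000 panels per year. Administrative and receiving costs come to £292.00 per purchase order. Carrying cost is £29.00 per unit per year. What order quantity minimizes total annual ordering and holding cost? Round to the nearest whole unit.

Q* ≈ 246 panels

EOQ = √(2DS / H) = √(2 × 3,000 × 292 / 29).
= √(1,752,000 / 29) = √60,413.7931 ≈ 245.792.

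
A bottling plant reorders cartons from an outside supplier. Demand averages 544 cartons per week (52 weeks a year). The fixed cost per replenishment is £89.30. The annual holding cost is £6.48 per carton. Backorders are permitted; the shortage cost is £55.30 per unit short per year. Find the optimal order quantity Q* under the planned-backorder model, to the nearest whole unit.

Annual demand D = 544 × 52 = 28,288.
With planned backorders, Q* = √(2DS/H) · √((H+B)/B).
√(2DS/H) = √(2 × 28,288 × 89.3 / 6.48) = 882.987.
√((H+B)/B) = √((6.48+55.3)/55.3) = 1.0570.
Q* ≈ 933.288.

Q* ≈ 933 cartons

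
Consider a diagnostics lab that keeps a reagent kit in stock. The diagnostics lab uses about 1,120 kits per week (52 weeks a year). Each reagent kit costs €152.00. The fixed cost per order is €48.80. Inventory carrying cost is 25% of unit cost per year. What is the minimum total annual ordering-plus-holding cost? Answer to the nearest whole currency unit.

TC* ≈ €14,697

Annual demand D = 1,120 × 52 = 58,240.
Holding cost H = 0.25 × €152.00 = €38.0000 per unit per year.
EOQ = √(2DS/H) = √(2 × 58,240 × 48.8 / 38) ≈ 386.76.
At Q*, ordering cost (D/Q*)S equals holding cost (Q*/2)H, each = √(DSH/2).
Minimum total = √(2DSH) = √(2 × 58,240 × 48.8 × 38) ≈ 14696.956.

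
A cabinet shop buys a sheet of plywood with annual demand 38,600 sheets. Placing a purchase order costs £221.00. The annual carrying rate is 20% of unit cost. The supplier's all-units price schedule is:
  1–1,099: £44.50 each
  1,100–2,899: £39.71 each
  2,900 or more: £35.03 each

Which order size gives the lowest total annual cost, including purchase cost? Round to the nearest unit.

Holding cost per unit per year at price C is H = 0.20·C.
Candidates are each tier's EOQ (if it falls in that tier) and each price-break quantity.
Tier 1 (£44.50): EOQ = 1384.6 exceeds tier's upper bound 1099, so this tier is dominated.
EOQ at £39.71 = 1465.7 (feasible in tier 2): TC = 38,600×£39.71 + (38,600/1465.7)×221 + (1465.7/2)×0.20×£39.71 = £1,544,446.45.
EOQ at £35.03 = 1560.5 < 2900, so use break Q=2900: TC = 38,600×£35.03 + (38,600/2900.0)×221 + (2900.0/2)×0.20×£35.03 = £1,365,258.29.
Lowest total cost is £1,365,258.29 at Q = 2900.0.

Q* ≈ 2,900 sheets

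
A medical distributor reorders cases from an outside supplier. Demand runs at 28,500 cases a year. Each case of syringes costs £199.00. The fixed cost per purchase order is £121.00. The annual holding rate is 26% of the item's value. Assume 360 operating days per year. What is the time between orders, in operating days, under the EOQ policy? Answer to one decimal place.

T ≈ 4.6 days

Holding cost H = 0.26 × £199.00 = £51.7400 per unit per year.
Q* = √(2DS/H) = √(2 × 28,500 × 121 / 51.74) ≈ 365.10.
Cycle time = Q*/D × 360 = 365.10 / 28,500 × 360 ≈ 4.612 days.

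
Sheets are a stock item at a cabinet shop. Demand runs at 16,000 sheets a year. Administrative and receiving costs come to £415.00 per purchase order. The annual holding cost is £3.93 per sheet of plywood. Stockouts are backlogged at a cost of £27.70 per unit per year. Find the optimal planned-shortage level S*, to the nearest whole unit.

S* ≈ 244 sheets

With planned backorders, Q* = √(2DS/H) · √((H+B)/B).
√(2DS/H) = √(2 × 16,000 × 415 / 3.93) = 1838.242.
√((H+B)/B) = √((3.93+27.7)/27.7) = 1.0686.
Q* ≈ 1964.321.
S* = Q* · H/(H+B) = 1964.321 × 3.93/31.63 ≈ 244.065.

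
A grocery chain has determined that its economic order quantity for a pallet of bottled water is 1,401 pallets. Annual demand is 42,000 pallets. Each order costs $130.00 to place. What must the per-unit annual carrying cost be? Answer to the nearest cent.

Invert the EOQ relation Q*² = 2DS/H.
From Q* = √(2DS/H): H = 2DS / Q*² = 2 × 42,000 × 130 / 1,401² = 5.5635.

H ≈ $5.56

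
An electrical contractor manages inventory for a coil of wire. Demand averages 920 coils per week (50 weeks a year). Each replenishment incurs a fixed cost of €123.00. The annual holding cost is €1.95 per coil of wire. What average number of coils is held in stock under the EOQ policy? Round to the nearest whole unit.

Average inventory ≈ 1,204 coils

Annual demand D = 920 × 50 = 46,000.
Q* = √(2DS/H) = √(2 × 46,000 × 123 / 1.95) ≈ 2408.96.
Average inventory = Q*/2 ≈ 2408.96 / 2 = 1204.479.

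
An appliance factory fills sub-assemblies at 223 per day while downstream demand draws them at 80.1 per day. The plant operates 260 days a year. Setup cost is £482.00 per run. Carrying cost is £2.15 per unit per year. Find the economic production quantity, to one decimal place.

Annual demand D = 80.1 × 260 = 20,826.
Production build-up factor (1 − d/p) = 1 − 80.1/223 = 0.6408.
Q* = √(2DS / (H(1 − d/p))) = √(2 × 20,826 × 482 / (2.15 × 0.6408)).
= √(20,076,264 / 1.3777) ≈ 3817.320.

Q* ≈ 3,817.3 sub-assemblies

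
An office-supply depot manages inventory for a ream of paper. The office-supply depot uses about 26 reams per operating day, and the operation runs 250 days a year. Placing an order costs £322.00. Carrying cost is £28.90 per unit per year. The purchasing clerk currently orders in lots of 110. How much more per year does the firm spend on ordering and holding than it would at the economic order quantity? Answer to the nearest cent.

Extra cost ≈ £9,617.89 per year

Annual demand D = 26 × 250 = 6,500.
EOQ = √(2DS/H) = √(2 × 6,500 × 322 / 28.9) ≈ 380.58.
Cost at Q* = (D/Q*)S + (Q*/2)H = √(2DSH) ≈ £10,998.88.
Cost at Q = 110: (6,500/110)×322 + (110/2)×28.9 = £19,027.27 + £1,589.50 = £20,616.77.
Excess = £20,616.77 − £10,998.88 = £9,617.89.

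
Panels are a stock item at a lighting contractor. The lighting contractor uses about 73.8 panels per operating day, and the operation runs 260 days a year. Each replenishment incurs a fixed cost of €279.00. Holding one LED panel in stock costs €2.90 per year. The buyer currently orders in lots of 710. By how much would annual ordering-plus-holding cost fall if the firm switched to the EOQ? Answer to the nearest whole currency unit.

Extra cost ≈ €2,997 per year

Annual demand D = 73.8 × 260 = 19,188.
EOQ = √(2DS/H) = √(2 × 19,188 × 279 / 2.9) ≈ 1921.47.
Cost at Q* = (D/Q*)S + (Q*/2)H = √(2DSH) ≈ €5,572.25.
Cost at Q = 710: (19,188/710)×279 + (710/2)×2.9 = €7,540.07 + €1,029.50 = €8,569.57.
Excess = €8,569.57 − €5,572.25 = €2,997.32.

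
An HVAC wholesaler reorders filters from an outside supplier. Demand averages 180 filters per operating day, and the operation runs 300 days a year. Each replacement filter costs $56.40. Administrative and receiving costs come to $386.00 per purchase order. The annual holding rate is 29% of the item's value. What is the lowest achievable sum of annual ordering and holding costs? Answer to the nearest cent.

Annual demand D = 180 × 300 = 54,000.
Holding cost H = 0.29 × $56.40 = $16.3560 per unit per year.
The optimal lot size = √(2DS/H) = √(2 × 54,000 × 386 / 16.356) ≈ 1596.49.
At the optimum the two cost components are equal, so total cost = 2·(Q*/2)H = Q*·H.
Minimum total = √(2DSH) = √(2 × 54,000 × 386 × 16.356) ≈ 26112.237.

TC* ≈ $26,112.24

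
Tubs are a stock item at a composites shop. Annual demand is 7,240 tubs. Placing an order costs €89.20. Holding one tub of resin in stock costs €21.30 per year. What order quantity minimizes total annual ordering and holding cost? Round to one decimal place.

EOQ = √(2DS / H) = √(2 × 7,240 × 89.2 / 21.3).
= √(1,291,616 / 21.3) = √60,639.2488 ≈ 246.250.

Q* ≈ 246.3 tubs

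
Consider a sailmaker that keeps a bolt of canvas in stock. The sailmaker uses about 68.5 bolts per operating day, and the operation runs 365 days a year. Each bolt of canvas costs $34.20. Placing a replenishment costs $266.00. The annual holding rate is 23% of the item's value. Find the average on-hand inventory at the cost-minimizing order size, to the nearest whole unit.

Annual demand D = 68.5 × 365 = 25,002.5.
Holding cost H = 0.23 × $34.20 = $7.8660 per unit per year.
Q* = √(2DS/H) = √(2 × 25,002.5 × 266 / 7.866) ≈ 1300.38.
Average inventory = Q*/2 ≈ 1300.38 / 2 = 650.190.

Average inventory ≈ 650 bolts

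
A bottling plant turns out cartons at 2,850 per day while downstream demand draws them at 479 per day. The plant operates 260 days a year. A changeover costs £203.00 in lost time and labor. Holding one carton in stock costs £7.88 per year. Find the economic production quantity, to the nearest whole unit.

Q* ≈ 2,777 cartons

Annual demand D = 479 × 260 = 124,540.
Production build-up factor (1 − d/p) = 1 − 479/2,850 = 0.8319.
Q* = √(2DS / (H(1 − d/p))) = √(2 × 124,540 × 203 / (7.88 × 0.8319)).
= √(50,563,240 / 6.5556) ≈ 2777.225.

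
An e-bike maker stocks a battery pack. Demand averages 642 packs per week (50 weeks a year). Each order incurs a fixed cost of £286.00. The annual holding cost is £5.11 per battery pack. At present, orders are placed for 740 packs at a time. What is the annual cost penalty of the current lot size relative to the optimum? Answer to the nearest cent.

Extra cost ≈ £4,610.55 per year

Annual demand D = 642 × 50 = 32,100.
EOQ = √(2DS/H) = √(2 × 32,100 × 286 / 5.11) ≈ 1895.57.
Cost at Q* = (D/Q*)S + (Q*/2)H = √(2DSH) ≈ £9,686.37.
Cost at Q = 740: (32,100/740)×286 + (740/2)×5.11 = £12,406.22 + £1,890.70 = £14,296.92.
Excess = £14,296.92 − £9,686.37 = £4,610.55.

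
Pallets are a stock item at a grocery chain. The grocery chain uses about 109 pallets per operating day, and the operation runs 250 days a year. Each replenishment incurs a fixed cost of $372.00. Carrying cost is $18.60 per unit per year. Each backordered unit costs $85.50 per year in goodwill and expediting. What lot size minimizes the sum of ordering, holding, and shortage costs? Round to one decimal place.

Q* ≈ 1,152.0 pallets

Annual demand D = 109 × 250 = 27,250.
With planned backorders, Q* = √(2DS/H) · √((H+B)/B).
√(2DS/H) = √(2 × 27,250 × 372 / 18.6) = 1044.031.
√((H+B)/B) = √((18.6+85.5)/85.5) = 1.1034.
Q* ≈ 1152.008.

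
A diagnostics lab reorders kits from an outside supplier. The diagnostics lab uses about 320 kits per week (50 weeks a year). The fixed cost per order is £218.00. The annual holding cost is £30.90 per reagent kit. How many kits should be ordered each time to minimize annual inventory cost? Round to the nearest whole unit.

Annual demand D = 320 × 50 = 16,000.
EOQ = √(2DS / H) = √(2 × 16,000 × 218 / 30.9).
= √(6,976,000 / 30.9) = √225,760.5178 ≈ 475.143.

Q* ≈ 475 kits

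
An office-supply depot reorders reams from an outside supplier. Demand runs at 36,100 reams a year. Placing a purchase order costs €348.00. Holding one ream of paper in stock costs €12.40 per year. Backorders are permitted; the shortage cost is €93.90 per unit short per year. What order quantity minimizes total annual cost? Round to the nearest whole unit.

Q* ≈ 1,515 reams

With planned backorders, Q* = √(2DS/H) · √((H+B)/B).
√(2DS/H) = √(2 × 36,100 × 348 / 12.4) = 1423.467.
√((H+B)/B) = √((12.4+93.9)/93.9) = 1.0640.
Q* ≈ 1514.542.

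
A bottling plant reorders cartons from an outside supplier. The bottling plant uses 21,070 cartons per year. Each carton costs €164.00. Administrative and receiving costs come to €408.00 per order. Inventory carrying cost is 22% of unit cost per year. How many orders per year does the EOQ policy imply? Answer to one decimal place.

Holding cost H = 0.22 × €164.00 = €36.0800 per unit per year.
EOQ = √(2DS/H) = √(2 × 21,070 × 408 / 36.08) ≈ 690.31.
Orders per year = D / Q* = 21,070 / 690.31 ≈ 30.523.

N ≈ 30.5 orders per year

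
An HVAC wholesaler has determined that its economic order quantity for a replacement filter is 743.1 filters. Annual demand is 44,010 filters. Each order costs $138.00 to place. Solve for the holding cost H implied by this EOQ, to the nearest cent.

H ≈ $22.00

Invert the EOQ relation Q*² = 2DS/H.
From Q* = √(2DS/H): H = 2DS / Q*² = 2 × 44,010 × 138 / 743.1² = 21.9971.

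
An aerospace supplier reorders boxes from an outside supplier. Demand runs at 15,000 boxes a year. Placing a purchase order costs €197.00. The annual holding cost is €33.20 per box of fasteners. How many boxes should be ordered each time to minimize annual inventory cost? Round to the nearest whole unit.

Q* ≈ 422 boxes

EOQ = √(2DS / H) = √(2 × 15,000 × 197 / 33.2).
= √(5,910,000 / 33.2) = √178,012.0482 ≈ 421.915.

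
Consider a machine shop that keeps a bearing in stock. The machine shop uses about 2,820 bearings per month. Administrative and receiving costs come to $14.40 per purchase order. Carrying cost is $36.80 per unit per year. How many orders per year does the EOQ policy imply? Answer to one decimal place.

Annual demand D = 2,820 × 12 = 33,840.
The optimal lot size = √(2DS/H) = √(2 × 33,840 × 14.4 / 36.8) ≈ 162.74.
Orders per year = D / Q* = 33,840 / 162.74 ≈ 207.942.

N ≈ 207.9 orders per year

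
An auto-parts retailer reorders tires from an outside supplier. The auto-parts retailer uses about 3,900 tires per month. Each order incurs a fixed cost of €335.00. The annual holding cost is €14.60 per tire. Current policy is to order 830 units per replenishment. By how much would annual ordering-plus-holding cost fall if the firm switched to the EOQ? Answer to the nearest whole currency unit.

Extra cost ≈ €3,552 per year

Annual demand D = 3,900 × 12 = 46,800.
EOQ = √(2DS/H) = √(2 × 46,800 × 335 / 14.6) ≈ 1465.49.
Cost at Q* = (D/Q*)S + (Q*/2)H = √(2DSH) ≈ €21,396.21.
Cost at Q = 830: (46,800/830)×335 + (830/2)×14.6 = €18,889.16 + €6,059.00 = €24,948.16.
Excess = €24,948.16 − €21,396.21 = €3,551.95.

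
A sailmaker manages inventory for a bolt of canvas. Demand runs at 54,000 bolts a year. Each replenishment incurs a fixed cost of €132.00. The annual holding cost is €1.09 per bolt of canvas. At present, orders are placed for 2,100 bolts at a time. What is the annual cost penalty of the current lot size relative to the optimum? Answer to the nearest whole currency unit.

EOQ = √(2DS/H) = √(2 × 54,000 × 132 / 1.09) ≈ 3616.48.
Cost at Q* = (D/Q*)S + (Q*/2)H = √(2DSH) ≈ €3,941.96.
Cost at Q = 2,100: (54,000/2,100)×132 + (2,100/2)×1.09 = €3,394.29 + €1,144.50 = €4,538.79.
Excess = €4,538.79 − €3,941.96 = €596.83.

Extra cost ≈ €597 per year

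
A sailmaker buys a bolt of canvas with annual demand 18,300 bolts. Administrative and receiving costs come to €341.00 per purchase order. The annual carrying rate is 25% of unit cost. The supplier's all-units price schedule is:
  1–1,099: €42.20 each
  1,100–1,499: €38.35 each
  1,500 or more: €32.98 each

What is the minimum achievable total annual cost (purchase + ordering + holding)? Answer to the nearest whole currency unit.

Holding cost per unit per year at price C is H = 0.25·C.
For each price level, check whether its EOQ is feasible; otherwise the best quantity at that price is the breakpoint.
EOQ at €42.20 = 1087.7 (feasible in tier 1): TC = 18,300×€42.20 + (18,300/1087.7)×341 + (1087.7/2)×0.25×€42.20 = €783,734.77.
EOQ at €38.35 = 1140.9 (feasible in tier 2): TC = 18,300×€38.35 + (18,300/1140.9)×341 + (1140.9/2)×0.25×€38.35 = €712,743.82.
EOQ at €32.98 = 1230.3 < 1500, so use break Q=1500: TC = 18,300×€32.98 + (18,300/1500.0)×341 + (1500.0/2)×0.25×€32.98 = €613,877.95.
Lowest total cost among the candidates is at Q = 1500.0.

TC* ≈ €613,878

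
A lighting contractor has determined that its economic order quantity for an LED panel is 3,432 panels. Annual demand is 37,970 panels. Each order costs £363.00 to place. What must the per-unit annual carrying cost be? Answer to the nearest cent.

Invert the EOQ relation Q*² = 2DS/H.
From Q* = √(2DS/H): H = 2DS / Q*² = 2 × 37,970 × 363 / 3,432² = 2.3404.

H ≈ £2.34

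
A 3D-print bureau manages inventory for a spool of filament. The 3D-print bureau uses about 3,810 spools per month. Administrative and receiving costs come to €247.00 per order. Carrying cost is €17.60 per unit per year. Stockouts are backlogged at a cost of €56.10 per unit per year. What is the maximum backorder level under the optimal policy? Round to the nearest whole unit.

Annual demand D = 3,810 × 12 = 45,720.
With planned backorders, Q* = √(2DS/H) · √((H+B)/B).
√(2DS/H) = √(2 × 45,720 × 247 / 17.6) = 1132.818.
√((H+B)/B) = √((17.6+56.1)/56.1) = 1.1462.
Q* ≈ 1298.412.
S* = Q* · H/(H+B) = 1298.412 × 17.6/73.7 ≈ 310.069.

S* ≈ 310 spools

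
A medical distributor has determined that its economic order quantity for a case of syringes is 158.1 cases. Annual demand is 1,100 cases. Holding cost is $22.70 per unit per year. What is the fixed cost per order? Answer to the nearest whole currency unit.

Squaring Q* = √(2DS/H) gives Q*² = 2DS/H.
From Q* = √(2DS/H): S = Q*²H / (2D) = 158.1² × 22.7 / (2 × 1,100) = 257.9092.

S ≈ $258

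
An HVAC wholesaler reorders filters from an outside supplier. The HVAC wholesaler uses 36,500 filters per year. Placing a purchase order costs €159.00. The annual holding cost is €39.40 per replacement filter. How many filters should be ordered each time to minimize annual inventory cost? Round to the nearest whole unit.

EOQ = √(2DS / H) = √(2 × 36,500 × 159 / 39.4).
= √(11,607,000 / 39.4) = √294,593.9086 ≈ 542.765.

Q* ≈ 543 filters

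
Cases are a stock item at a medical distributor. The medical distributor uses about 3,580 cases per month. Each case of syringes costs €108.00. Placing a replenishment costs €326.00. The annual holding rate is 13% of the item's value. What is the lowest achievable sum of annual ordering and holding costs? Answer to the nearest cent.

TC* ≈ €19,830.77

Annual demand D = 3,580 × 12 = 42,960.
Holding cost H = 0.13 × €108.00 = €14.0400 per unit per year.
Q* = √(2DS/H) = √(2 × 42,960 × 326 / 14.04) ≈ 1412.45.
At Q*, ordering cost (D/Q*)S equals holding cost (Q*/2)H, each = √(DSH/2).
Minimum total = √(2DSH) = √(2 × 42,960 × 326 × 14.04) ≈ 19830.766.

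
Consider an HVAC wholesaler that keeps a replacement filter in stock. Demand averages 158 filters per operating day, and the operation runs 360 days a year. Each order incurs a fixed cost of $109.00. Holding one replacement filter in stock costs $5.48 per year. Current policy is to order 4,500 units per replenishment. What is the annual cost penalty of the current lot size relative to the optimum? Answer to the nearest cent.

Annual demand D = 158 × 360 = 56,880.
EOQ = √(2DS/H) = √(2 × 56,880 × 109 / 5.48) ≈ 1504.24.
Cost at Q* = (D/Q*)S + (Q*/2)H = √(2DSH) ≈ $8,243.25.
Cost at Q = 4,500: (56,880/4,500)×109 + (4,500/2)×5.48 = $1,377.76 + $12,330.00 = $13,707.76.
Excess = $13,707.76 − $8,243.25 = $5,464.51.

Extra cost ≈ $5,464.51 per year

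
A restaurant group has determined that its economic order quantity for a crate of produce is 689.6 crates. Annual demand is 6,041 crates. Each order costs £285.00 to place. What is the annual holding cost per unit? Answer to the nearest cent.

The basic EOQ model gives Q* = √(2DS/H); rearrange for the unknown.
From Q* = √(2DS/H): H = 2DS / Q*² = 2 × 6,041 × 285 / 689.6² = 7.2408.

H ≈ £7.24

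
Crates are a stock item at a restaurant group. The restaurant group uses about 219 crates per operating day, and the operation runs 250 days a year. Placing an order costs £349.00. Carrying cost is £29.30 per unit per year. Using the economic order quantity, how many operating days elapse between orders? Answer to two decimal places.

T ≈ 5.21 days

Annual demand D = 219 × 250 = 54,750.
Q* = √(2DS/H) = √(2 × 54,750 × 349 / 29.3) ≈ 1142.05.
Cycle time = Q*/D × 250 = 1142.05 / 54,750 × 250 ≈ 5.215 days.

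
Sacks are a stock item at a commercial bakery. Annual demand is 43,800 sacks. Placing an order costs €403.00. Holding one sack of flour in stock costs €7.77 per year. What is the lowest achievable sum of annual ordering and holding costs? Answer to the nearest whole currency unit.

EOQ = √(2DS/H) = √(2 × 43,800 × 403 / 7.77) ≈ 2131.54.
At Q*, ordering cost (D/Q*)S equals holding cost (Q*/2)H, each = √(DSH/2).
Minimum total = √(2DSH) = √(2 × 43,800 × 403 × 7.77) ≈ 16562.088.

TC* ≈ €16,562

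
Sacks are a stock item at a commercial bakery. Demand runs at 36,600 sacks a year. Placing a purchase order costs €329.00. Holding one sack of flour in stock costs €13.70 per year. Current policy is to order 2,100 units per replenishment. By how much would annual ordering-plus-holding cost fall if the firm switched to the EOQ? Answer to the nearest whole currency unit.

Extra cost ≈ €1,955 per year

EOQ = √(2DS/H) = √(2 × 36,600 × 329 / 13.7) ≈ 1325.85.
Cost at Q* = (D/Q*)S + (Q*/2)H = √(2DSH) ≈ €18,164.10.
Cost at Q = 2,100: (36,600/2,100)×329 + (2,100/2)×13.7 = €5,734.00 + €14,385.00 = €20,119.00.
Excess = €20,119.00 − €18,164.10 = €1,954.90.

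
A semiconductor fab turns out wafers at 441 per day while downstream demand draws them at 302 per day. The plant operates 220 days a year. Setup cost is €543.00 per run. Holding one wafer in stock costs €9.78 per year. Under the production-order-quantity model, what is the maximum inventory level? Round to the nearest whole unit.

I_max ≈ 1,525 wafers

Annual demand D = 302 × 220 = 66,440.
Production build-up factor (1 − d/p) = 1 − 302/441 = 0.3152.
Q* = √(2DS / (H(1 − d/p))) = √(2 × 66,440 × 543 / (9.78 × 0.3152)).
= √(72,153,840 / 3.0826) ≈ 4838.070.
Maximum inventory = Q*(1 − d/p) = 4838.070 × 0.3152 ≈ 1524.925.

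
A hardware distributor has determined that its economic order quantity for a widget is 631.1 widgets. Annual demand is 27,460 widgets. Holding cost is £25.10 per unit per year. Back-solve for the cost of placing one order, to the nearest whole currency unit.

S ≈ £182

Squaring Q* = √(2DS/H) gives Q*² = 2DS/H.
From Q* = √(2DS/H): S = Q*²H / (2D) = 631.1² × 25.1 / (2 × 27,460) = 182.0286.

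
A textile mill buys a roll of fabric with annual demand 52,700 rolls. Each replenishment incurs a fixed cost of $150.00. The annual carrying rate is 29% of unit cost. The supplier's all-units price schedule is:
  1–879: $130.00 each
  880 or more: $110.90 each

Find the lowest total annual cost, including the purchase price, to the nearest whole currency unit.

Holding cost per unit per year at price C is H = 0.29·C.
Evaluate total cost at each tier's feasible EOQ or, if the EOQ is below the tier, at the tier's minimum quantity.
EOQ at $130.00 = 647.6 (feasible in tier 1): TC = 52,700×$130.00 + (52,700/647.6)×150 + (647.6/2)×0.29×$130.00 = $6,875,413.87.
EOQ at $110.90 = 701.1 < 880, so use break Q=880: TC = 52,700×$110.90 + (52,700/880.0)×150 + (880.0/2)×0.29×$110.90 = $5,867,563.79.
Lowest total cost among the candidates is at Q = 880.0.

TC* ≈ $5,867,564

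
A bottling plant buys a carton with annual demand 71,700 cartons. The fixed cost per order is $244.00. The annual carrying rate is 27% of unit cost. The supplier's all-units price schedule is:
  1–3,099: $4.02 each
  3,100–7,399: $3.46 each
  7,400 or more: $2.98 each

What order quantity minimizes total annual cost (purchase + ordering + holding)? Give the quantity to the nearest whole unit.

Q* ≈ 7,400 cartons

Holding cost per unit per year at price C is H = 0.27·C.
Evaluate total cost at each tier's feasible EOQ or, if the EOQ is below the tier, at the tier's minimum quantity.
Tier 1 ($4.02): EOQ = 5677.7 exceeds tier's upper bound 3099, so this tier is dominated.
EOQ at $3.46 = 6120.0 (feasible in tier 2): TC = 71,700×$3.46 + (71,700/6120.0)×244 + (6120.0/2)×0.27×$3.46 = $253,799.28.
EOQ at $2.98 = 6594.5 < 7400, so use break Q=7400: TC = 71,700×$2.98 + (71,700/7400.0)×244 + (7400.0/2)×0.27×$2.98 = $219,007.18.
Lowest total cost is $219,007.18 at Q = 7400.0.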